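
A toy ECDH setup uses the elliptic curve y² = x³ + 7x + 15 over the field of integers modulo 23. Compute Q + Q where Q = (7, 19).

tangent at (7, 19): λ = (3·7² + 7)/(2·19) ≡ 16/15. 15⁻¹ ≡ 20 (mod 23), so λ ≡ 16·20 ≡ 21.
  x = λ² - 7 - 7 = 441 - 14 ≡ 13; y = λ·(7 - 13) - 19 ≡ 16. → (13, 16)

(13, 16)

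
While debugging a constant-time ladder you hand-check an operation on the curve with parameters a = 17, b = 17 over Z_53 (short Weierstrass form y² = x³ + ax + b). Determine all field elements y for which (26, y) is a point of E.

11, 42

x³ + 17x + 17 = 18035 ≡ 15 (mod 53).
Square roots of 15 mod 53: 11 and 42 (since 11² = 121 ≡ 15).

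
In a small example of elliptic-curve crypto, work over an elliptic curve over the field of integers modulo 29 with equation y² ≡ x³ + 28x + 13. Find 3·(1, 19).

(16, 2)

Write G = (1, 19).
Repeated addition: build up to 3G.
2G: tangent at (1, 19): λ = (3·1² + 28)/(2·19) ≡ 2/9. 9⁻¹ ≡ 13 (mod 29) since 9·13 = 117 ≡ 1, so λ ≡ 2·13 ≡ 26.
  x = λ² - 1 - 1 = 676 - 2 ≡ 7; y = λ·(1 - 7) - 19 ≡ 28. → (7, 28)
3G: (7, 28) + (1, 19). λ = (19 - 28)/(1 - 7) ≡ 20/23 mod 29. 23⁻¹ ≡ 24 (mod 29) since 23·24 = 552 ≡ 1, so λ ≡ 16.
  x = λ² - 7 - 1 = 256 - 8 ≡ 16; y = λ·(7 - 16) - 28 ≡ 2. → (16, 2)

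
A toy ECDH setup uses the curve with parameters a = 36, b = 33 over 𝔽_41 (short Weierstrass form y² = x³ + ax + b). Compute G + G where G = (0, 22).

(21, 13)

tangent at (0, 22): λ = (3·0² + 36)/(2·22) ≡ 36/3. 3⁻¹ ≡ 14 (mod 41), so λ ≡ 36·14 ≡ 12.
  x = λ² - 0 - 0 = 144 - 0 ≡ 21; y = λ·(0 - 21) - 22 ≡ 13. → (21, 13)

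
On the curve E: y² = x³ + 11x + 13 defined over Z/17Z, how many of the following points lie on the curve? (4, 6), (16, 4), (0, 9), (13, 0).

(4, 6): 6² ≡ 2, rhs ≡ 2 → on.
(16, 4): 4² ≡ 16, rhs ≡ 1 → off.
(0, 9): 9² ≡ 13, rhs ≡ 13 → on.
(13, 0): 0² ≡ 0, rhs ≡ 7 → off.

2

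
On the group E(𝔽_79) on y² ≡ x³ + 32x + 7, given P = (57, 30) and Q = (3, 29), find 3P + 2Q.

First 3P:
Repeated addition: build up to 3P.
2P: tangent at (57, 30): λ = (3·57² + 32)/(2·30) ≡ 62/60. 60⁻¹ ≡ 54 (mod 79), so λ ≡ 62·54 ≡ 30.
  x = λ² - 57 - 57 = 900 - 114 ≡ 75; y = λ·(57 - 75) - 30 ≡ 62. → (75, 62)
3P: (75, 62) + (57, 30). λ = (30 - 62)/(57 - 75) ≡ 47/61 mod 79. 61⁻¹ ≡ 57 (mod 79), so λ ≡ 72.
  x = λ² - 75 - 57 = 5184 - 132 ≡ 75; y = λ·(75 - 75) - 62 ≡ 17. → (75, 17)
3P = (75, 17).
Next 2Q:
Repeated addition: build up to 2Q.
2Q: tangent at (3, 29): λ = (3·3² + 32)/(2·29) ≡ 59/58. 58⁻¹ ≡ 15 (mod 79), so λ ≡ 59·15 ≡ 16.
  x = λ² - 3 - 3 = 256 - 6 ≡ 13; y = λ·(3 - 13) - 29 ≡ 48. → (13, 48)
2Q = (13, 48).
Finally 3P + 2Q:
(75, 17) + (13, 48). λ = (48 - 17)/(13 - 75) ≡ 31/17 mod 79. 17⁻¹ ≡ 14 (mod 79), so λ ≡ 39.
  x = λ² - 75 - 13 = 1521 - 88 ≡ 11; y = λ·(75 - 11) - 17 ≡ 30. → (11, 30)

(11, 30)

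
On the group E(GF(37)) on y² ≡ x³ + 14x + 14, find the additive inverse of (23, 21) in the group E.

-(23, 21) = (23, -21 mod 37) = (23, 16).

(23, 16)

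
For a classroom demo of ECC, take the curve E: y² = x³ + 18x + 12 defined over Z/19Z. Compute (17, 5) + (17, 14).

O

The two points share x = 17 and their y-coordinates satisfy 5 + 14 ≡ 0 (mod 19), so they are inverses. Their sum is O.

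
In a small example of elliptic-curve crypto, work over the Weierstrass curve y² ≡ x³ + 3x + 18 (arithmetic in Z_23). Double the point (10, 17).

(21, 2)

tangent at (10, 17): λ = (3·10² + 3)/(2·17) ≡ 4/11. 11⁻¹ ≡ 21 (mod 23), so λ ≡ 4·21 ≡ 15.
  x = λ² - 10 - 10 = 225 - 20 ≡ 21; y = λ·(10 - 21) - 17 ≡ 2. → (21, 2)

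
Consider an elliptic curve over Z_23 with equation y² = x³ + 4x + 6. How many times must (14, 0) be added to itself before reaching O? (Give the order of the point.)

2P: (14, 0) + (14, 0): same x and y₁ ≡ -y₂, so the sum is O.
2P = O, so the order is 2.

2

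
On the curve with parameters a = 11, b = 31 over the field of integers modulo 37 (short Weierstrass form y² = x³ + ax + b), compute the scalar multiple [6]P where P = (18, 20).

(16, 14)

Repeated addition: build up to 6P.
2P: tangent at (18, 20): λ = (3·18² + 11)/(2·20) ≡ 21/3. 3⁻¹ ≡ 25 (mod 37) since 3·25 = 75 ≡ 1, so λ ≡ 21·25 ≡ 7.
  x = λ² - 18 - 18 = 49 - 36 ≡ 13; y = λ·(18 - 13) - 20 ≡ 15. → (13, 15)
3P: (13, 15) + (18, 20). λ = (20 - 15)/(18 - 13) ≡ 5/5 mod 37. 5⁻¹ ≡ 15 (mod 37) since 5·15 = 75 ≡ 1, so λ ≡ 1.
  x = λ² - 13 - 18 = 1 - 31 ≡ 7; y = λ·(13 - 7) - 15 ≡ 28. → (7, 28)
4P: (7, 28) + (18, 20). λ = (20 - 28)/(18 - 7) ≡ 29/11 mod 37. 11⁻¹ ≡ 27 (mod 37), so λ ≡ 6.
  x = λ² - 7 - 18 = 36 - 25 ≡ 11; y = λ·(7 - 11) - 28 ≡ 22. → (11, 22)
5P: (11, 22) + (18, 20). λ = (20 - 22)/(18 - 11) ≡ 35/7 mod 37. 7⁻¹ ≡ 16 (mod 37), so λ ≡ 5.
  x = λ² - 11 - 18 = 25 - 29 ≡ 33; y = λ·(11 - 33) - 22 ≡ 16. → (33, 16)
6P: (33, 16) + (18, 20). λ = (20 - 16)/(18 - 33) ≡ 4/22 mod 37. 22⁻¹ ≡ 32 (mod 37), so λ ≡ 17.
  x = λ² - 33 - 18 = 289 - 51 ≡ 16; y = λ·(33 - 16) - 16 ≡ 14. → (16, 14)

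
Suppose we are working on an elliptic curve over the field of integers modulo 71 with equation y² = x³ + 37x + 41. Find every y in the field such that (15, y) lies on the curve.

x³ + 37x + 41 = 3971 ≡ 66 (mod 71).
66 is a non-residue mod 71; no y exists.

none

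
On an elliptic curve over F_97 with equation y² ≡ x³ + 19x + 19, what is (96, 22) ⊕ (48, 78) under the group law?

(81, 9)

(96, 22) + (48, 78). λ = (78 - 22)/(48 - 96) ≡ 56/49 mod 97. 49⁻¹ ≡ 2 (mod 97) since 49·2 = 98 ≡ 1, so λ ≡ 15.
  x = λ² - 96 - 48 = 225 - 144 ≡ 81; y = λ·(96 - 81) - 22 ≡ 9. → (81, 9)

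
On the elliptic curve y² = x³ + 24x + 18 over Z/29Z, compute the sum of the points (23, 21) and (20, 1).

(24, 11)

(23, 21) + (20, 1). λ = (1 - 21)/(20 - 23) ≡ 9/26 mod 29. 26⁻¹ ≡ 19 (mod 29), so λ ≡ 26.
  x = λ² - 23 - 20 = 676 - 43 ≡ 24; y = λ·(23 - 24) - 21 ≡ 11. → (24, 11)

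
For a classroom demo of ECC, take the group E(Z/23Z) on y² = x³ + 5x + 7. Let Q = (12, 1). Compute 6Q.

(1, 17)

Repeated addition: build up to 6Q.
2Q: tangent at (12, 1): λ = (3·12² + 5)/(2·1) ≡ 0/2. 2⁻¹ ≡ 12 (mod 23) since 2·12 = 24 ≡ 1, so λ ≡ 0·12 ≡ 0.
  x = λ² - 12 - 12 = 0 - 24 ≡ 22; y = λ·(12 - 22) - 1 ≡ 22. → (22, 22)
3Q: (22, 22) + (12, 1). λ = (1 - 22)/(12 - 22) ≡ 2/13 mod 23. 13⁻¹ ≡ 16 (mod 23), so λ ≡ 9.
  x = λ² - 22 - 12 = 81 - 34 ≡ 1; y = λ·(22 - 1) - 22 ≡ 6. → (1, 6)
4Q: (1, 6) + (12, 1). λ = (1 - 6)/(12 - 1) ≡ 18/11 mod 23. 11⁻¹ ≡ 21 (mod 23), so λ ≡ 10.
  x = λ² - 1 - 12 = 100 - 13 ≡ 18; y = λ·(1 - 18) - 6 ≡ 8. → (18, 8)
5Q: (18, 8) + (12, 1). λ = (1 - 8)/(12 - 18) ≡ 16/17 mod 23. 17⁻¹ ≡ 19 (mod 23), so λ ≡ 5.
  x = λ² - 18 - 12 = 25 - 30 ≡ 18; y = λ·(18 - 18) - 8 ≡ 15. → (18, 15)
6Q: (18, 15) + (12, 1). λ = (1 - 15)/(12 - 18) ≡ 9/17 mod 23. 17⁻¹ ≡ 19 (mod 23), so λ ≡ 10.
  x = λ² - 18 - 12 = 100 - 30 ≡ 1; y = λ·(18 - 1) - 15 ≡ 17. → (1, 17)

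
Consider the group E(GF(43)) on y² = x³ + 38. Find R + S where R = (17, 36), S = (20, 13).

(17, 7)

(17, 36) + (20, 13). λ = (13 - 36)/(20 - 17) ≡ 20/3 mod 43. 3⁻¹ ≡ 29 (mod 43), so λ ≡ 21.
  x = λ² - 17 - 20 = 441 - 37 ≡ 17; y = λ·(17 - 17) - 36 ≡ 7. → (17, 7)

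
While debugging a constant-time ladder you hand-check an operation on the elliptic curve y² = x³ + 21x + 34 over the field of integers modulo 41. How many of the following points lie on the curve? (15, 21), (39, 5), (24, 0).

(15, 21): 21² ≡ 31, rhs ≡ 34 → off.
(39, 5): 5² ≡ 25, rhs ≡ 25 → on.
(24, 0): 0² ≡ 0, rhs ≡ 12 → off.

1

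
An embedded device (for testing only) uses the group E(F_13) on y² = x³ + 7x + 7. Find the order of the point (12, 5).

11

2P: tangent at (12, 5): λ = (3·12² + 7)/(2·5) ≡ 10/10. 10⁻¹ ≡ 4 (mod 13), so λ ≡ 10·4 ≡ 1.
  x = λ² - 12 - 12 = 1 - 24 ≡ 3; y = λ·(12 - 3) - 5 ≡ 4. → (3, 4)
3P: (3, 4) + (12, 5). λ = (5 - 4)/(12 - 3) ≡ 1/9 mod 13. 9⁻¹ ≡ 3 (mod 13), so λ ≡ 3.
  x = λ² - 3 - 12 = 9 - 15 ≡ 7; y = λ·(3 - 7) - 4 ≡ 10. → (7, 10)
4P: (7, 10) + (12, 5). λ = (5 - 10)/(12 - 7) ≡ 8/5 mod 13. 5⁻¹ ≡ 8 (mod 13), so λ ≡ 12.
  x = λ² - 7 - 12 = 144 - 19 ≡ 8; y = λ·(7 - 8) - 10 ≡ 4. → (8, 4)
5P: (8, 4) + (12, 5). λ = (5 - 4)/(12 - 8) ≡ 1/4 mod 13. 4⁻¹ ≡ 10 (mod 13), so λ ≡ 10.
  x = λ² - 8 - 12 = 100 - 20 ≡ 2; y = λ·(8 - 2) - 4 ≡ 4. → (2, 4)
6P: (2, 4) + (12, 5). λ = (5 - 4)/(12 - 2) ≡ 1/10 mod 13. 10⁻¹ ≡ 4 (mod 13) since 10·4 = 40 ≡ 1, so λ ≡ 4.
  x = λ² - 2 - 12 = 16 - 14 ≡ 2; y = λ·(2 - 2) - 4 ≡ 9. → (2, 9)
7P: (2, 9) + (12, 5). λ = (5 - 9)/(12 - 2) ≡ 9/10 mod 13. 10⁻¹ ≡ 4 (mod 13), so λ ≡ 10.
  x = λ² - 2 - 12 = 100 - 14 ≡ 8; y = λ·(2 - 8) - 9 ≡ 9. → (8, 9)
8P: (8, 9) + (12, 5). λ = (5 - 9)/(12 - 8) ≡ 9/4 mod 13. 4⁻¹ ≡ 10 (mod 13) since 4·10 = 40 ≡ 1, so λ ≡ 12.
  x = λ² - 8 - 12 = 144 - 20 ≡ 7; y = λ·(8 - 7) - 9 ≡ 3. → (7, 3)
9P: (7, 3) + (12, 5). λ = (5 - 3)/(12 - 7) ≡ 2/5 mod 13. 5⁻¹ ≡ 8 (mod 13) since 5·8 = 40 ≡ 1, so λ ≡ 3.
  x = λ² - 7 - 12 = 9 - 19 ≡ 3; y = λ·(7 - 3) - 3 ≡ 9. → (3, 9)
10P: (3, 9) + (12, 5). λ = (5 - 9)/(12 - 3) ≡ 9/9 mod 13. 9⁻¹ ≡ 3 (mod 13), so λ ≡ 1.
  x = λ² - 3 - 12 = 1 - 15 ≡ 12; y = λ·(3 - 12) - 9 ≡ 8. → (12, 8)
11P: (12, 8) + (12, 5): same x and y₁ ≡ -y₂, so the sum is 𝒪.
11P = 𝒪, so the order is 11.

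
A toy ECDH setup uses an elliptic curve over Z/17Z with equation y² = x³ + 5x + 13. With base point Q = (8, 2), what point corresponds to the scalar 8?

O

Repeated addition: build up to 8Q.
2Q: tangent at (8, 2): λ = (3·8² + 5)/(2·2) ≡ 10/4. 4⁻¹ ≡ 13 (mod 17), so λ ≡ 10·13 ≡ 11.
  x = λ² - 8 - 8 = 121 - 16 ≡ 3; y = λ·(8 - 3) - 2 ≡ 2. → (3, 2)
3Q: (3, 2) + (8, 2). λ = (2 - 2)/(8 - 3) ≡ 0/5 mod 17. 5⁻¹ ≡ 7 (mod 17), so λ ≡ 0.
  x = λ² - 3 - 8 = 0 - 11 ≡ 6; y = λ·(3 - 6) - 2 ≡ 15. → (6, 15)
4Q: (6, 15) + (8, 2). λ = (2 - 15)/(8 - 6) ≡ 4/2 mod 17. 2⁻¹ ≡ 9 (mod 17) since 2·9 = 18 ≡ 1, so λ ≡ 2.
  x = λ² - 6 - 8 = 4 - 14 ≡ 7; y = λ·(6 - 7) - 15 ≡ 0. → (7, 0)
5Q: (7, 0) + (8, 2). λ = (2 - 0)/(8 - 7) ≡ 2/1 mod 17. 1⁻¹ ≡ 1 (mod 17) since 1·1 = 1 ≡ 1, so λ ≡ 2.
  x = λ² - 7 - 8 = 4 - 15 ≡ 6; y = λ·(7 - 6) - 0 ≡ 2. → (6, 2)
6Q: (6, 2) + (8, 2). λ = (2 - 2)/(8 - 6) ≡ 0/2 mod 17. 2⁻¹ ≡ 9 (mod 17) since 2·9 = 18 ≡ 1, so λ ≡ 0.
  x = λ² - 6 - 8 = 0 - 14 ≡ 3; y = λ·(6 - 3) - 2 ≡ 15. → (3, 15)
7Q: (3, 15) + (8, 2). λ = (2 - 15)/(8 - 3) ≡ 4/5 mod 17. 5⁻¹ ≡ 7 (mod 17), so λ ≡ 11.
  x = λ² - 3 - 8 = 121 - 11 ≡ 8; y = λ·(3 - 8) - 15 ≡ 15. → (8, 15)
8Q: (8, 15) + (8, 2): same x and y₁ ≡ -y₂, so the sum is O.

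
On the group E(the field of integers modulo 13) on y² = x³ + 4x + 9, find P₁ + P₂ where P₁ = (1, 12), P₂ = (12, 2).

(1, 12) + (12, 2). λ = (2 - 12)/(12 - 1) ≡ 3/11 mod 13. 11⁻¹ ≡ 6 (mod 13), so λ ≡ 5.
  x = λ² - 1 - 12 = 25 - 13 ≡ 12; y = λ·(1 - 12) - 12 ≡ 11. → (12, 11)

(12, 11)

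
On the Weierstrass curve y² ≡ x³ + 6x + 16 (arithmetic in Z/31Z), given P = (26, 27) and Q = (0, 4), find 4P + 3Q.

(15, 3)

First 4P:
Double-and-add on 4 = (100)₂. Start with P = (26, 27) for the leading 1-bit.
double: tangent at (26, 27): λ = (3·26² + 6)/(2·27) ≡ 19/23. 23⁻¹ ≡ 27 (mod 31) since 23·27 = 621 ≡ 1, so λ ≡ 19·27 ≡ 17.
  x = λ² - 26 - 26 = 289 - 52 ≡ 20; y = λ·(26 - 20) - 27 ≡ 13. → (20, 13)
double: tangent at (20, 13): λ = (3·20² + 6)/(2·13) ≡ 28/26. 26⁻¹ ≡ 6 (mod 31), so λ ≡ 28·6 ≡ 13.
  x = λ² - 20 - 20 = 169 - 40 ≡ 5; y = λ·(20 - 5) - 13 ≡ 27. → (5, 27)
4P = (5, 27).
Next 3Q:
Repeated addition: build up to 3Q.
2Q: tangent at (0, 4): λ = (3·0² + 6)/(2·4) ≡ 6/8. 8⁻¹ ≡ 4 (mod 31), so λ ≡ 6·4 ≡ 24.
  x = λ² - 0 - 0 = 576 - 0 ≡ 18; y = λ·(0 - 18) - 4 ≡ 29. → (18, 29)
3Q: (18, 29) + (0, 4). λ = (4 - 29)/(0 - 18) ≡ 6/13 mod 31. 13⁻¹ ≡ 12 (mod 31) since 13·12 = 156 ≡ 1, so λ ≡ 10.
  x = λ² - 18 - 0 = 100 - 18 ≡ 20; y = λ·(18 - 20) - 29 ≡ 13. → (20, 13)
3Q = (20, 13).
Finally 4P + 3Q:
(5, 27) + (20, 13). λ = (13 - 27)/(20 - 5) ≡ 17/15 mod 31. 15⁻¹ ≡ 29 (mod 31), so λ ≡ 28.
  x = λ² - 5 - 20 = 784 - 25 ≡ 15; y = λ·(5 - 15) - 27 ≡ 3. → (15, 3)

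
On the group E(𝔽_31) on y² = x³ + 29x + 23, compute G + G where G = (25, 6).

(22, 5)

tangent at (25, 6): λ = (3·25² + 29)/(2·6) ≡ 13/12. 12⁻¹ ≡ 13 (mod 31), so λ ≡ 13·13 ≡ 14.
  x = λ² - 25 - 25 = 196 - 50 ≡ 22; y = λ·(25 - 22) - 6 ≡ 5. → (22, 5)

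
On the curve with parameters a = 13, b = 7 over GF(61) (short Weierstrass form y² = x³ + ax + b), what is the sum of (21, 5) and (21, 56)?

O

The two points share x = 21 and their y-coordinates satisfy 5 + 56 ≡ 0 (mod 61), so they are inverses. Their sum is 𝒪.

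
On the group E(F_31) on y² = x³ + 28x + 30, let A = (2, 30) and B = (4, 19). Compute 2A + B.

First 2A:
Repeated addition: build up to 2A.
2A: tangent at (2, 30): λ = (3·2² + 28)/(2·30) ≡ 9/29. 29⁻¹ ≡ 15 (mod 31) since 29·15 = 435 ≡ 1, so λ ≡ 9·15 ≡ 11.
  x = λ² - 2 - 2 = 121 - 4 ≡ 24; y = λ·(2 - 24) - 30 ≡ 7. → (24, 7)
2A = (24, 7).
Finally 2A + B:
(24, 7) + (4, 19). λ = (19 - 7)/(4 - 24) ≡ 12/11 mod 31. 11⁻¹ ≡ 17 (mod 31) since 11·17 = 187 ≡ 1, so λ ≡ 18.
  x = λ² - 24 - 4 = 324 - 28 ≡ 17; y = λ·(24 - 17) - 7 ≡ 26. → (17, 26)

(17, 26)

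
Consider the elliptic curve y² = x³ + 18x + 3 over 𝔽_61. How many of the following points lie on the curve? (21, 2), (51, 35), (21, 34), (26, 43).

1

(21, 2): 2² ≡ 4, rhs ≡ 4 → on.
(51, 35): 35² ≡ 5, rhs ≡ 43 → off.
(21, 34): 34² ≡ 58, rhs ≡ 4 → off.
(26, 43): 43² ≡ 19, rhs ≡ 52 → off.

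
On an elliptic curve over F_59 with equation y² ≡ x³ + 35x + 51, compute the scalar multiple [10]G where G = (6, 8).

Double-and-add on 10 = (1010)₂. Start with G = (6, 8) for the leading 1-bit.
double: tangent at (6, 8): λ = (3·6² + 35)/(2·8) ≡ 25/16. 16⁻¹ ≡ 48 (mod 59) since 16·48 = 768 ≡ 1, so λ ≡ 25·48 ≡ 20.
  x = λ² - 6 - 6 = 400 - 12 ≡ 34; y = λ·(6 - 34) - 8 ≡ 22. → (34, 22)
double: tangent at (34, 22): λ = (3·34² + 35)/(2·22) ≡ 22/44. 44⁻¹ ≡ 55 (mod 59), so λ ≡ 22·55 ≡ 30.
  x = λ² - 34 - 34 = 900 - 68 ≡ 6; y = λ·(34 - 6) - 22 ≡ 51. → (6, 51)
add G: (6, 51) + (6, 8): same x and y₁ ≡ -y₂, so the sum is the point at infinity.
double: the point at infinity + the point at infinity = the point at infinity (identity).

O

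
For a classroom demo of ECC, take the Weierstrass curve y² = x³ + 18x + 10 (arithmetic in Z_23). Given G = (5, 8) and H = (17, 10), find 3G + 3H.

(9, 21)

First 3G:
Repeated addition: build up to 3G.
2G: tangent at (5, 8): λ = (3·5² + 18)/(2·8) ≡ 1/16. 16⁻¹ ≡ 13 (mod 23), so λ ≡ 1·13 ≡ 13.
  x = λ² - 5 - 5 = 169 - 10 ≡ 21; y = λ·(5 - 21) - 8 ≡ 14. → (21, 14)
3G: (21, 14) + (5, 8). λ = (8 - 14)/(5 - 21) ≡ 17/7 mod 23. 7⁻¹ ≡ 10 (mod 23) since 7·10 = 70 ≡ 1, so λ ≡ 9.
  x = λ² - 21 - 5 = 81 - 26 ≡ 9; y = λ·(21 - 9) - 14 ≡ 2. → (9, 2)
3G = (9, 2).
Next 3H:
Repeated addition: build up to 3H.
2H: tangent at (17, 10): λ = (3·17² + 18)/(2·10) ≡ 11/20. 20⁻¹ ≡ 15 (mod 23), so λ ≡ 11·15 ≡ 4.
  x = λ² - 17 - 17 = 16 - 34 ≡ 5; y = λ·(17 - 5) - 10 ≡ 15. → (5, 15)
3H: (5, 15) + (17, 10). λ = (10 - 15)/(17 - 5) ≡ 18/12 mod 23. 12⁻¹ ≡ 2 (mod 23), so λ ≡ 13.
  x = λ² - 5 - 17 = 169 - 22 ≡ 9; y = λ·(5 - 9) - 15 ≡ 2. → (9, 2)
3H = (9, 2).
Finally 3G + 3H:
tangent at (9, 2): λ = (3·9² + 18)/(2·2) ≡ 8/4. 4⁻¹ ≡ 6 (mod 23) since 4·6 = 24 ≡ 1, so λ ≡ 8·6 ≡ 2.
  x = λ² - 9 - 9 = 4 - 18 ≡ 9; y = λ·(9 - 9) - 2 ≡ 21. → (9, 21)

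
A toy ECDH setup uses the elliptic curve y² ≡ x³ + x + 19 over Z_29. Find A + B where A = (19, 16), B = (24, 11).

(19, 16) + (24, 11). λ = (11 - 16)/(24 - 19) ≡ 24/5 mod 29. 5⁻¹ ≡ 6 (mod 29) since 5·6 = 30 ≡ 1, so λ ≡ 28.
  x = λ² - 19 - 24 = 784 - 43 ≡ 16; y = λ·(19 - 16) - 16 ≡ 10. → (16, 10)

(16, 10)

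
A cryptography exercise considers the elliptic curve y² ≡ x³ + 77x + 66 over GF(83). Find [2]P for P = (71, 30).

(52, 80)

tangent at (71, 30): λ = (3·71² + 77)/(2·30) ≡ 11/60. 60⁻¹ ≡ 18 (mod 83), so λ ≡ 11·18 ≡ 32.
  x = λ² - 71 - 71 = 1024 - 142 ≡ 52; y = λ·(71 - 52) - 30 ≡ 80. → (52, 80)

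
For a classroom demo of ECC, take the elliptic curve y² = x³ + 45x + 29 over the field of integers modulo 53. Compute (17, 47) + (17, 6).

O

The two points share x = 17 and their y-coordinates satisfy 47 + 6 ≡ 0 (mod 53), so they are inverses. Their sum is 𝒪.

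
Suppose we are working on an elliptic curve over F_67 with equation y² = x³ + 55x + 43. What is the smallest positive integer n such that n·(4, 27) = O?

2P: tangent at (4, 27): λ = (3·4² + 55)/(2·27) ≡ 36/54. 54⁻¹ ≡ 36 (mod 67), so λ ≡ 36·36 ≡ 23.
  x = λ² - 4 - 4 = 529 - 8 ≡ 52; y = λ·(4 - 52) - 27 ≡ 8. → (52, 8)
3P: (52, 8) + (4, 27). λ = (27 - 8)/(4 - 52) ≡ 19/19 mod 67. 19⁻¹ ≡ 60 (mod 67), so λ ≡ 1.
  x = λ² - 52 - 4 = 1 - 56 ≡ 12; y = λ·(52 - 12) - 8 ≡ 32. → (12, 32)
4P: (12, 32) + (4, 27). λ = (27 - 32)/(4 - 12) ≡ 62/59 mod 67. 59⁻¹ ≡ 25 (mod 67), so λ ≡ 9.
  x = λ² - 12 - 4 = 81 - 16 ≡ 65; y = λ·(12 - 65) - 32 ≡ 27. → (65, 27)
5P: (65, 27) + (4, 27). λ = (27 - 27)/(4 - 65) ≡ 0/6 mod 67. 6⁻¹ ≡ 56 (mod 67), so λ ≡ 0.
  x = λ² - 65 - 4 = 0 - 69 ≡ 65; y = λ·(65 - 65) - 27 ≡ 40. → (65, 40)
6P: (65, 40) + (4, 27). λ = (27 - 40)/(4 - 65) ≡ 54/6 mod 67. 6⁻¹ ≡ 56 (mod 67) since 6·56 = 336 ≡ 1, so λ ≡ 9.
  x = λ² - 65 - 4 = 81 - 69 ≡ 12; y = λ·(65 - 12) - 40 ≡ 35. → (12, 35)
7P: (12, 35) + (4, 27). λ = (27 - 35)/(4 - 12) ≡ 59/59 mod 67. 59⁻¹ ≡ 25 (mod 67) since 59·25 = 1475 ≡ 1, so λ ≡ 1.
  x = λ² - 12 - 4 = 1 - 16 ≡ 52; y = λ·(12 - 52) - 35 ≡ 59. → (52, 59)
8P: (52, 59) + (4, 27). λ = (27 - 59)/(4 - 52) ≡ 35/19 mod 67. 19⁻¹ ≡ 60 (mod 67), so λ ≡ 23.
  x = λ² - 52 - 4 = 529 - 56 ≡ 4; y = λ·(52 - 4) - 59 ≡ 40. → (4, 40)
9P: (4, 40) + (4, 27): same x and y₁ ≡ -y₂, so the sum is O.
9P = O, so the order is 9.

9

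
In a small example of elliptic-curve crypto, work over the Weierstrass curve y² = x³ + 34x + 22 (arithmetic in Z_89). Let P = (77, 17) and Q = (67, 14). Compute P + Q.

(51, 62)

(77, 17) + (67, 14). λ = (14 - 17)/(67 - 77) ≡ 86/79 mod 89. 79⁻¹ ≡ 80 (mod 89) since 79·80 = 6320 ≡ 1, so λ ≡ 27.
  x = λ² - 77 - 67 = 729 - 144 ≡ 51; y = λ·(77 - 51) - 17 ≡ 62. → (51, 62)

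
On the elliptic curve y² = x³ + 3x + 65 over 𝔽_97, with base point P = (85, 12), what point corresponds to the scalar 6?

(13, 19)

Repeated addition: build up to 6P.
2P: tangent at (85, 12): λ = (3·85² + 3)/(2·12) ≡ 47/24. 24⁻¹ ≡ 93 (mod 97), so λ ≡ 47·93 ≡ 6.
  x = λ² - 85 - 85 = 36 - 170 ≡ 60; y = λ·(85 - 60) - 12 ≡ 41. → (60, 41)
3P: (60, 41) + (85, 12). λ = (12 - 41)/(85 - 60) ≡ 68/25 mod 97. 25⁻¹ ≡ 66 (mod 97), so λ ≡ 26.
  x = λ² - 60 - 85 = 676 - 145 ≡ 46; y = λ·(60 - 46) - 41 ≡ 32. → (46, 32)
4P: (46, 32) + (85, 12). λ = (12 - 32)/(85 - 46) ≡ 77/39 mod 97. 39⁻¹ ≡ 5 (mod 97) since 39·5 = 195 ≡ 1, so λ ≡ 94.
  x = λ² - 46 - 85 = 8836 - 131 ≡ 72; y = λ·(46 - 72) - 32 ≡ 46. → (72, 46)
5P: (72, 46) + (85, 12). λ = (12 - 46)/(85 - 72) ≡ 63/13 mod 97. 13⁻¹ ≡ 15 (mod 97) since 13·15 = 195 ≡ 1, so λ ≡ 72.
  x = λ² - 72 - 85 = 5184 - 157 ≡ 80; y = λ·(72 - 80) - 46 ≡ 57. → (80, 57)
6P: (80, 57) + (85, 12). λ = (12 - 57)/(85 - 80) ≡ 52/5 mod 97. 5⁻¹ ≡ 39 (mod 97) since 5·39 = 195 ≡ 1, so λ ≡ 88.
  x = λ² - 80 - 85 = 7744 - 165 ≡ 13; y = λ·(80 - 13) - 57 ≡ 19. → (13, 19)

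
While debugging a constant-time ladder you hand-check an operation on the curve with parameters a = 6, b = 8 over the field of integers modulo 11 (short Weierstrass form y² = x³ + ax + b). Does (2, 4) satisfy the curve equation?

no

y² = 4² ≡ 5; x³ + 6x + 8 = 28 ≡ 6 (mod 11). 5 ≠ 6.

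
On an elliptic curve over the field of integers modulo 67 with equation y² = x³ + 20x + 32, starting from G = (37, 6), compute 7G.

Double-and-add on 7 = (111)₂. Start with G = (37, 6) for the leading 1-bit.
double: tangent at (37, 6): λ = (3·37² + 20)/(2·6) ≡ 40/12. 12⁻¹ ≡ 28 (mod 67), so λ ≡ 40·28 ≡ 48.
  x = λ² - 37 - 37 = 2304 - 74 ≡ 19; y = λ·(37 - 19) - 6 ≡ 54. → (19, 54)
add G: (19, 54) + (37, 6). λ = (6 - 54)/(37 - 19) ≡ 19/18 mod 67. 18⁻¹ ≡ 41 (mod 67), so λ ≡ 42.
  x = λ² - 19 - 37 = 1764 - 56 ≡ 33; y = λ·(19 - 33) - 54 ≡ 28. → (33, 28)
double: tangent at (33, 28): λ = (3·33² + 20)/(2·28) ≡ 4/56. 56⁻¹ ≡ 6 (mod 67), so λ ≡ 4·6 ≡ 24.
  x = λ² - 33 - 33 = 576 - 66 ≡ 41; y = λ·(33 - 41) - 28 ≡ 48. → (41, 48)
add G: (41, 48) + (37, 6). λ = (6 - 48)/(37 - 41) ≡ 25/63 mod 67. 63⁻¹ ≡ 50 (mod 67) since 63·50 = 3150 ≡ 1, so λ ≡ 44.
  x = λ² - 41 - 37 = 1936 - 78 ≡ 49; y = λ·(41 - 49) - 48 ≡ 2. → (49, 2)

(49, 2)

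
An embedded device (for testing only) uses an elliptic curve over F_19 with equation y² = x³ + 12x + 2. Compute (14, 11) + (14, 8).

The two points share x = 14 and their y-coordinates satisfy 11 + 8 ≡ 0 (mod 19), so they are inverses. Their sum is ∞.

O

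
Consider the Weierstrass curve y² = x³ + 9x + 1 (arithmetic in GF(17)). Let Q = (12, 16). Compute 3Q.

Repeated addition: build up to 3Q.
2Q: tangent at (12, 16): λ = (3·12² + 9)/(2·16) ≡ 16/15. 15⁻¹ ≡ 8 (mod 17), so λ ≡ 16·8 ≡ 9.
  x = λ² - 12 - 12 = 81 - 24 ≡ 6; y = λ·(12 - 6) - 16 ≡ 4. → (6, 4)
3Q: (6, 4) + (12, 16). λ = (16 - 4)/(12 - 6) ≡ 12/6 mod 17. 6⁻¹ ≡ 3 (mod 17) since 6·3 = 18 ≡ 1, so λ ≡ 2.
  x = λ² - 6 - 12 = 4 - 18 ≡ 3; y = λ·(6 - 3) - 4 ≡ 2. → (3, 2)

(3, 2)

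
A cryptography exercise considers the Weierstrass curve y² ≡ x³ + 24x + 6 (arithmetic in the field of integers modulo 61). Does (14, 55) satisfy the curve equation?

yes

y² = 55² ≡ 36; x³ + 24x + 6 = 3086 ≡ 36 (mod 61). 36 = 36.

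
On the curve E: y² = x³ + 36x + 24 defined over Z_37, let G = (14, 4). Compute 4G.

(31, 31)

Double-and-add on 4 = (100)₂. Start with G = (14, 4) for the leading 1-bit.
double: tangent at (14, 4): λ = (3·14² + 36)/(2·4) ≡ 32/8. 8⁻¹ ≡ 14 (mod 37), so λ ≡ 32·14 ≡ 4.
  x = λ² - 14 - 14 = 16 - 28 ≡ 25; y = λ·(14 - 25) - 4 ≡ 26. → (25, 26)
double: tangent at (25, 26): λ = (3·25² + 36)/(2·26) ≡ 24/15. 15⁻¹ ≡ 5 (mod 37), so λ ≡ 24·5 ≡ 9.
  x = λ² - 25 - 25 = 81 - 50 ≡ 31; y = λ·(25 - 31) - 26 ≡ 31. → (31, 31)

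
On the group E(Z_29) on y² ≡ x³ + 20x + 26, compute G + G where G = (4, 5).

(22, 6)

tangent at (4, 5): λ = (3·4² + 20)/(2·5) ≡ 10/10. 10⁻¹ ≡ 3 (mod 29), so λ ≡ 10·3 ≡ 1.
  x = λ² - 4 - 4 = 1 - 8 ≡ 22; y = λ·(4 - 22) - 5 ≡ 6. → (22, 6)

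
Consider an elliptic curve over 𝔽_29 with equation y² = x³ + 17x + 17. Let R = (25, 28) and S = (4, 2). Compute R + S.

(16, 8)

(25, 28) + (4, 2). λ = (2 - 28)/(4 - 25) ≡ 3/8 mod 29. 8⁻¹ ≡ 11 (mod 29) since 8·11 = 88 ≡ 1, so λ ≡ 4.
  x = λ² - 25 - 4 = 16 - 29 ≡ 16; y = λ·(25 - 16) - 28 ≡ 8. → (16, 8)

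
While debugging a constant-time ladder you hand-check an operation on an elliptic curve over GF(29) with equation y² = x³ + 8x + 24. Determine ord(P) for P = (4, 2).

12

2P: tangent at (4, 2): λ = (3·4² + 8)/(2·2) ≡ 27/4. 4⁻¹ ≡ 22 (mod 29), so λ ≡ 27·22 ≡ 14.
  x = λ² - 4 - 4 = 196 - 8 ≡ 14; y = λ·(4 - 14) - 2 ≡ 3. → (14, 3)
3P: (14, 3) + (4, 2). λ = (2 - 3)/(4 - 14) ≡ 28/19 mod 29. 19⁻¹ ≡ 26 (mod 29) since 19·26 = 494 ≡ 1, so λ ≡ 3.
  x = λ² - 14 - 4 = 9 - 18 ≡ 20; y = λ·(14 - 20) - 3 ≡ 8. → (20, 8)
4P: (20, 8) + (4, 2). λ = (2 - 8)/(4 - 20) ≡ 23/13 mod 29. 13⁻¹ ≡ 9 (mod 29) since 13·9 = 117 ≡ 1, so λ ≡ 4.
  x = λ² - 20 - 4 = 16 - 24 ≡ 21; y = λ·(20 - 21) - 8 ≡ 17. → (21, 17)
5P: (21, 17) + (4, 2). λ = (2 - 17)/(4 - 21) ≡ 14/12 mod 29. 12⁻¹ ≡ 17 (mod 29), so λ ≡ 6.
  x = λ² - 21 - 4 = 36 - 25 ≡ 11; y = λ·(21 - 11) - 17 ≡ 14. → (11, 14)
6P: (11, 14) + (4, 2). λ = (2 - 14)/(4 - 11) ≡ 17/22 mod 29. 22⁻¹ ≡ 4 (mod 29) since 22·4 = 88 ≡ 1, so λ ≡ 10.
  x = λ² - 11 - 4 = 100 - 15 ≡ 27; y = λ·(11 - 27) - 14 ≡ 0. → (27, 0)
7P: (27, 0) + (4, 2). λ = (2 - 0)/(4 - 27) ≡ 2/6 mod 29. 6⁻¹ ≡ 5 (mod 29) since 6·5 = 30 ≡ 1, so λ ≡ 10.
  x = λ² - 27 - 4 = 100 - 31 ≡ 11; y = λ·(27 - 11) - 0 ≡ 15. → (11, 15)
8P: (11, 15) + (4, 2). λ = (2 - 15)/(4 - 11) ≡ 16/22 mod 29. 22⁻¹ ≡ 4 (mod 29) since 22·4 = 88 ≡ 1, so λ ≡ 6.
  x = λ² - 11 - 4 = 36 - 15 ≡ 21; y = λ·(11 - 21) - 15 ≡ 12. → (21, 12)
9P: (21, 12) + (4, 2). λ = (2 - 12)/(4 - 21) ≡ 19/12 mod 29. 12⁻¹ ≡ 17 (mod 29), so λ ≡ 4.
  x = λ² - 21 - 4 = 16 - 25 ≡ 20; y = λ·(21 - 20) - 12 ≡ 21. → (20, 21)
10P: (20, 21) + (4, 2). λ = (2 - 21)/(4 - 20) ≡ 10/13 mod 29. 13⁻¹ ≡ 9 (mod 29) since 13·9 = 117 ≡ 1, so λ ≡ 3.
  x = λ² - 20 - 4 = 9 - 24 ≡ 14; y = λ·(20 - 14) - 21 ≡ 26. → (14, 26)
11P: (14, 26) + (4, 2). λ = (2 - 26)/(4 - 14) ≡ 5/19 mod 29. 19⁻¹ ≡ 26 (mod 29) since 19·26 = 494 ≡ 1, so λ ≡ 14.
  x = λ² - 14 - 4 = 196 - 18 ≡ 4; y = λ·(14 - 4) - 26 ≡ 27. → (4, 27)
12P: (4, 27) + (4, 2): same x and y₁ ≡ -y₂, so the sum is the point at infinity.
12P = the point at infinity, so the order is 12.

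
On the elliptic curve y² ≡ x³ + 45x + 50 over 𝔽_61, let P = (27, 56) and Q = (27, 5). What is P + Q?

O

The two points share x = 27 and their y-coordinates satisfy 56 + 5 ≡ 0 (mod 61), so they are inverses. Their sum is the point at infinity.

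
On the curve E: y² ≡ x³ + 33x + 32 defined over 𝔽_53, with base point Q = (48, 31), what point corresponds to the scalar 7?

(48, 31)

Double-and-add on 7 = (111)₂. Start with Q = (48, 31) for the leading 1-bit.
double: tangent at (48, 31): λ = (3·48² + 33)/(2·31) ≡ 2/9. 9⁻¹ ≡ 6 (mod 53) since 9·6 = 54 ≡ 1, so λ ≡ 2·6 ≡ 12.
  x = λ² - 48 - 48 = 144 - 96 ≡ 48; y = λ·(48 - 48) - 31 ≡ 22. → (48, 22)
add Q: (48, 22) + (48, 31): same x and y₁ ≡ -y₂, so the sum is O.
double: O + O = O (identity).
add Q: O + (48, 31) = (48, 31) (identity).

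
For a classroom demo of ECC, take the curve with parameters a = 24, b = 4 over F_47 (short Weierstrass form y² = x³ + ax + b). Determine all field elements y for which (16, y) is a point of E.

none

x³ + 24x + 4 = 4484 ≡ 19 (mod 47).
19 is a non-residue mod 47; no y exists.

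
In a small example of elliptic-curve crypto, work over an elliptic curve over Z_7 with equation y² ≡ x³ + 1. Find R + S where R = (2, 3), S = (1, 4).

(2, 3) + (1, 4). λ = (4 - 3)/(1 - 2) ≡ 1/6 mod 7. 6⁻¹ ≡ 6 (mod 7) since 6·6 = 36 ≡ 1, so λ ≡ 6.
  x = λ² - 2 - 1 = 36 - 3 ≡ 5; y = λ·(2 - 5) - 3 ≡ 0. → (5, 0)

(5, 0)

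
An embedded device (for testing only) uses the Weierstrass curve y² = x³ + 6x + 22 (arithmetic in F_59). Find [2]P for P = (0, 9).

(46, 15)

tangent at (0, 9): λ = (3·0² + 6)/(2·9) ≡ 6/18. 18⁻¹ ≡ 23 (mod 59), so λ ≡ 6·23 ≡ 20.
  x = λ² - 0 - 0 = 400 - 0 ≡ 46; y = λ·(0 - 46) - 9 ≡ 15. → (46, 15)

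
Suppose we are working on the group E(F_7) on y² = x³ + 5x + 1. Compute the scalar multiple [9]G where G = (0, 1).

(0, 1)

Repeated addition: build up to 9G.
2G: tangent at (0, 1): λ = (3·0² + 5)/(2·1) ≡ 5/2. 2⁻¹ ≡ 4 (mod 7), so λ ≡ 5·4 ≡ 6.
  x = λ² - 0 - 0 = 36 - 0 ≡ 1; y = λ·(0 - 1) - 1 ≡ 0. → (1, 0)
3G: (1, 0) + (0, 1). λ = (1 - 0)/(0 - 1) ≡ 1/6 mod 7. 6⁻¹ ≡ 6 (mod 7) since 6·6 = 36 ≡ 1, so λ ≡ 6.
  x = λ² - 1 - 0 = 36 - 1 ≡ 0; y = λ·(1 - 0) - 0 ≡ 6. → (0, 6)
4G: (0, 6) + (0, 1): same x and y₁ ≡ -y₂, so the sum is O.
5G: O + (0, 1) = (0, 1) (identity).
6G: tangent at (0, 1): λ = (3·0² + 5)/(2·1) ≡ 5/2. 2⁻¹ ≡ 4 (mod 7), so λ ≡ 5·4 ≡ 6.
  x = λ² - 0 - 0 = 36 - 0 ≡ 1; y = λ·(0 - 1) - 1 ≡ 0. → (1, 0)
7G: (1, 0) + (0, 1). λ = (1 - 0)/(0 - 1) ≡ 1/6 mod 7. 6⁻¹ ≡ 6 (mod 7) since 6·6 = 36 ≡ 1, so λ ≡ 6.
  x = λ² - 1 - 0 = 36 - 1 ≡ 0; y = λ·(1 - 0) - 0 ≡ 6. → (0, 6)
8G: (0, 6) + (0, 1): same x and y₁ ≡ -y₂, so the sum is O.
9G: O + (0, 1) = (0, 1) (identity).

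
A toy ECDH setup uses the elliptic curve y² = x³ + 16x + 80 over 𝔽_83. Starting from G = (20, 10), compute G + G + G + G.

(67, 25)

Repeated addition: build up to 4G.
2G: tangent at (20, 10): λ = (3·20² + 16)/(2·10) ≡ 54/20. 20⁻¹ ≡ 54 (mod 83) since 20·54 = 1080 ≡ 1, so λ ≡ 54·54 ≡ 11.
  x = λ² - 20 - 20 = 121 - 40 ≡ 81; y = λ·(20 - 81) - 10 ≡ 66. → (81, 66)
3G: (81, 66) + (20, 10). λ = (10 - 66)/(20 - 81) ≡ 27/22 mod 83. 22⁻¹ ≡ 34 (mod 83), so λ ≡ 5.
  x = λ² - 81 - 20 = 25 - 101 ≡ 7; y = λ·(81 - 7) - 66 ≡ 55. → (7, 55)
4G: (7, 55) + (20, 10). λ = (10 - 55)/(20 - 7) ≡ 38/13 mod 83. 13⁻¹ ≡ 32 (mod 83), so λ ≡ 54.
  x = λ² - 7 - 20 = 2916 - 27 ≡ 67; y = λ·(7 - 67) - 55 ≡ 25. → (67, 25)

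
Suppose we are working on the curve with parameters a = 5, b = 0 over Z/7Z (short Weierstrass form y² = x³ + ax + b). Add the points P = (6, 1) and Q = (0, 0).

(2, 2)

(6, 1) + (0, 0). λ = (0 - 1)/(0 - 6) ≡ 6/1 mod 7. 1⁻¹ ≡ 1 (mod 7) since 1·1 = 1 ≡ 1, so λ ≡ 6.
  x = λ² - 6 - 0 = 36 - 6 ≡ 2; y = λ·(6 - 2) - 1 ≡ 2. → (2, 2)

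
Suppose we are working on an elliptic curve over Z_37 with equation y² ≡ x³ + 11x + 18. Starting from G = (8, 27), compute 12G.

(21, 36)

Repeated addition: build up to 12G.
2G: tangent at (8, 27): λ = (3·8² + 11)/(2·27) ≡ 18/17. 17⁻¹ ≡ 24 (mod 37) since 17·24 = 408 ≡ 1, so λ ≡ 18·24 ≡ 25.
  x = λ² - 8 - 8 = 625 - 16 ≡ 17; y = λ·(8 - 17) - 27 ≡ 7. → (17, 7)
3G: (17, 7) + (8, 27). λ = (27 - 7)/(8 - 17) ≡ 20/28 mod 37. 28⁻¹ ≡ 4 (mod 37) since 28·4 = 112 ≡ 1, so λ ≡ 6.
  x = λ² - 17 - 8 = 36 - 25 ≡ 11; y = λ·(17 - 11) - 7 ≡ 29. → (11, 29)
4G: (11, 29) + (8, 27). λ = (27 - 29)/(8 - 11) ≡ 35/34 mod 37. 34⁻¹ ≡ 12 (mod 37) since 34·12 = 408 ≡ 1, so λ ≡ 13.
  x = λ² - 11 - 8 = 169 - 19 ≡ 2; y = λ·(11 - 2) - 29 ≡ 14. → (2, 14)
5G: (2, 14) + (8, 27). λ = (27 - 14)/(8 - 2) ≡ 13/6 mod 37. 6⁻¹ ≡ 31 (mod 37) since 6·31 = 186 ≡ 1, so λ ≡ 33.
  x = λ² - 2 - 8 = 1089 - 10 ≡ 6; y = λ·(2 - 6) - 14 ≡ 2. → (6, 2)
6G: (6, 2) + (8, 27). λ = (27 - 2)/(8 - 6) ≡ 25/2 mod 37. 2⁻¹ ≡ 19 (mod 37) since 2·19 = 38 ≡ 1, so λ ≡ 31.
  x = λ² - 6 - 8 = 961 - 14 ≡ 22; y = λ·(6 - 22) - 2 ≡ 20. → (22, 20)
7G: (22, 20) + (8, 27). λ = (27 - 20)/(8 - 22) ≡ 7/23 mod 37. 23⁻¹ ≡ 29 (mod 37), so λ ≡ 18.
  x = λ² - 22 - 8 = 324 - 30 ≡ 35; y = λ·(22 - 35) - 20 ≡ 5. → (35, 5)
8G: (35, 5) + (8, 27). λ = (27 - 5)/(8 - 35) ≡ 22/10 mod 37. 10⁻¹ ≡ 26 (mod 37), so λ ≡ 17.
  x = λ² - 35 - 8 = 289 - 43 ≡ 24; y = λ·(35 - 24) - 5 ≡ 34. → (24, 34)
9G: (24, 34) + (8, 27). λ = (27 - 34)/(8 - 24) ≡ 30/21 mod 37. 21⁻¹ ≡ 30 (mod 37) since 21·30 = 630 ≡ 1, so λ ≡ 12.
  x = λ² - 24 - 8 = 144 - 32 ≡ 1; y = λ·(24 - 1) - 34 ≡ 20. → (1, 20)
10G: (1, 20) + (8, 27). λ = (27 - 20)/(8 - 1) ≡ 7/7 mod 37. 7⁻¹ ≡ 16 (mod 37) since 7·16 = 112 ≡ 1, so λ ≡ 1.
  x = λ² - 1 - 8 = 1 - 9 ≡ 29; y = λ·(1 - 29) - 20 ≡ 26. → (29, 26)
11G: (29, 26) + (8, 27). λ = (27 - 26)/(8 - 29) ≡ 1/16 mod 37. 16⁻¹ ≡ 7 (mod 37), so λ ≡ 7.
  x = λ² - 29 - 8 = 49 - 37 ≡ 12; y = λ·(29 - 12) - 26 ≡ 19. → (12, 19)
12G: (12, 19) + (8, 27). λ = (27 - 19)/(8 - 12) ≡ 8/33 mod 37. 33⁻¹ ≡ 9 (mod 37), so λ ≡ 35.
  x = λ² - 12 - 8 = 1225 - 20 ≡ 21; y = λ·(12 - 21) - 19 ≡ 36. → (21, 36)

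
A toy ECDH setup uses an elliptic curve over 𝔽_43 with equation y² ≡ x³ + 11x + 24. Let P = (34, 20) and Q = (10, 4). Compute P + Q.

(34, 20) + (10, 4). λ = (4 - 20)/(10 - 34) ≡ 27/19 mod 43. 19⁻¹ ≡ 34 (mod 43) since 19·34 = 646 ≡ 1, so λ ≡ 15.
  x = λ² - 34 - 10 = 225 - 44 ≡ 9; y = λ·(34 - 9) - 20 ≡ 11. → (9, 11)

(9, 11)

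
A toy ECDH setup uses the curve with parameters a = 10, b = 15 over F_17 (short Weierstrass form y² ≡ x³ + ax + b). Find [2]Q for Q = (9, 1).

tangent at (9, 1): λ = (3·9² + 10)/(2·1) ≡ 15/2. 2⁻¹ ≡ 9 (mod 17), so λ ≡ 15·9 ≡ 16.
  x = λ² - 9 - 9 = 256 - 18 ≡ 0; y = λ·(9 - 0) - 1 ≡ 7. → (0, 7)

(0, 7)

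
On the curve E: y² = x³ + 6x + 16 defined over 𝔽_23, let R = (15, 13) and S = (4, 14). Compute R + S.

(8, 1)

(15, 13) + (4, 14). λ = (14 - 13)/(4 - 15) ≡ 1/12 mod 23. 12⁻¹ ≡ 2 (mod 23) since 12·2 = 24 ≡ 1, so λ ≡ 2.
  x = λ² - 15 - 4 = 4 - 19 ≡ 8; y = λ·(15 - 8) - 13 ≡ 1. → (8, 1)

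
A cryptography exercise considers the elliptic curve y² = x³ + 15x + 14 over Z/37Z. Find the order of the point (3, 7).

2P: tangent at (3, 7): λ = (3·3² + 15)/(2·7) ≡ 5/14. 14⁻¹ ≡ 8 (mod 37), so λ ≡ 5·8 ≡ 3.
  x = λ² - 3 - 3 = 9 - 6 ≡ 3; y = λ·(3 - 3) - 7 ≡ 30. → (3, 30)
3P: (3, 30) + (3, 7): same x and y₁ ≡ -y₂, so the sum is ∞.
3P = ∞, so the order is 3.

3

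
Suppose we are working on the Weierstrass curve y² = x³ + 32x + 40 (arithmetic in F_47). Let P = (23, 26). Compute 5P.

(43, 41)

Repeated addition: build up to 5P.
2P: tangent at (23, 26): λ = (3·23² + 32)/(2·26) ≡ 21/5. 5⁻¹ ≡ 19 (mod 47), so λ ≡ 21·19 ≡ 23.
  x = λ² - 23 - 23 = 529 - 46 ≡ 13; y = λ·(23 - 13) - 26 ≡ 16. → (13, 16)
3P: (13, 16) + (23, 26). λ = (26 - 16)/(23 - 13) ≡ 10/10 mod 47. 10⁻¹ ≡ 33 (mod 47) since 10·33 = 330 ≡ 1, so λ ≡ 1.
  x = λ² - 13 - 23 = 1 - 36 ≡ 12; y = λ·(13 - 12) - 16 ≡ 32. → (12, 32)
4P: (12, 32) + (23, 26). λ = (26 - 32)/(23 - 12) ≡ 41/11 mod 47. 11⁻¹ ≡ 30 (mod 47) since 11·30 = 330 ≡ 1, so λ ≡ 8.
  x = λ² - 12 - 23 = 64 - 35 ≡ 29; y = λ·(12 - 29) - 32 ≡ 20. → (29, 20)
5P: (29, 20) + (23, 26). λ = (26 - 20)/(23 - 29) ≡ 6/41 mod 47. 41⁻¹ ≡ 39 (mod 47), so λ ≡ 46.
  x = λ² - 29 - 23 = 2116 - 52 ≡ 43; y = λ·(29 - 43) - 20 ≡ 41. → (43, 41)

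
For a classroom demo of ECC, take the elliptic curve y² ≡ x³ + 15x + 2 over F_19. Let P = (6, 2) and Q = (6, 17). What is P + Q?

O

The two points share x = 6 and their y-coordinates satisfy 2 + 17 ≡ 0 (mod 19), so they are inverses. Their sum is the point at infinity.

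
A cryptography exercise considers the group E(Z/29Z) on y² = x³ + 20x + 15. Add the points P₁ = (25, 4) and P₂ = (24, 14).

(25, 4) + (24, 14). λ = (14 - 4)/(24 - 25) ≡ 10/28 mod 29. 28⁻¹ ≡ 28 (mod 29), so λ ≡ 19.
  x = λ² - 25 - 24 = 361 - 49 ≡ 22; y = λ·(25 - 22) - 4 ≡ 24. → (22, 24)

(22, 24)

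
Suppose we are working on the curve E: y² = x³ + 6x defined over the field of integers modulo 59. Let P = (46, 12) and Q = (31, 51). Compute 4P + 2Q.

First 4P:
Double-and-add on 4 = (100)₂. Start with P = (46, 12) for the leading 1-bit.
double: tangent at (46, 12): λ = (3·46² + 6)/(2·12) ≡ 41/24. 24⁻¹ ≡ 32 (mod 59) since 24·32 = 768 ≡ 1, so λ ≡ 41·32 ≡ 14.
  x = λ² - 46 - 46 = 196 - 92 ≡ 45; y = λ·(46 - 45) - 12 ≡ 2. → (45, 2)
double: tangent at (45, 2): λ = (3·45² + 6)/(2·2) ≡ 4/4. 4⁻¹ ≡ 15 (mod 59), so λ ≡ 4·15 ≡ 1.
  x = λ² - 45 - 45 = 1 - 90 ≡ 29; y = λ·(45 - 29) - 2 ≡ 14. → (29, 14)
4P = (29, 14).
Next 2Q:
Repeated addition: build up to 2Q.
2Q: tangent at (31, 51): λ = (3·31² + 6)/(2·51) ≡ 57/43. 43⁻¹ ≡ 11 (mod 59), so λ ≡ 57·11 ≡ 37.
  x = λ² - 31 - 31 = 1369 - 62 ≡ 9; y = λ·(31 - 9) - 51 ≡ 55. → (9, 55)
2Q = (9, 55).
Finally 4P + 2Q:
(29, 14) + (9, 55). λ = (55 - 14)/(9 - 29) ≡ 41/39 mod 59. 39⁻¹ ≡ 56 (mod 59), so λ ≡ 54.
  x = λ² - 29 - 9 = 2916 - 38 ≡ 46; y = λ·(29 - 46) - 14 ≡ 12. → (46, 12)

(46, 12)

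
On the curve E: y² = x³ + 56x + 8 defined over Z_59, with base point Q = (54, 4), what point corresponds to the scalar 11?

Repeated addition: build up to 11Q.
2Q: tangent at (54, 4): λ = (3·54² + 56)/(2·4) ≡ 13/8. 8⁻¹ ≡ 37 (mod 59), so λ ≡ 13·37 ≡ 9.
  x = λ² - 54 - 54 = 81 - 108 ≡ 32; y = λ·(54 - 32) - 4 ≡ 17. → (32, 17)
3Q: (32, 17) + (54, 4). λ = (4 - 17)/(54 - 32) ≡ 46/22 mod 59. 22⁻¹ ≡ 51 (mod 59), so λ ≡ 45.
  x = λ² - 32 - 54 = 2025 - 86 ≡ 51; y = λ·(32 - 51) - 17 ≡ 13. → (51, 13)
4Q: (51, 13) + (54, 4). λ = (4 - 13)/(54 - 51) ≡ 50/3 mod 59. 3⁻¹ ≡ 20 (mod 59), so λ ≡ 56.
  x = λ² - 51 - 54 = 3136 - 105 ≡ 22; y = λ·(51 - 22) - 13 ≡ 18. → (22, 18)
5Q: (22, 18) + (54, 4). λ = (4 - 18)/(54 - 22) ≡ 45/32 mod 59. 32⁻¹ ≡ 24 (mod 59), so λ ≡ 18.
  x = λ² - 22 - 54 = 324 - 76 ≡ 12; y = λ·(22 - 12) - 18 ≡ 44. → (12, 44)
6Q: (12, 44) + (54, 4). λ = (4 - 44)/(54 - 12) ≡ 19/42 mod 59. 42⁻¹ ≡ 52 (mod 59), so λ ≡ 44.
  x = λ² - 12 - 54 = 1936 - 66 ≡ 41; y = λ·(12 - 41) - 44 ≡ 37. → (41, 37)
7Q: (41, 37) + (54, 4). λ = (4 - 37)/(54 - 41) ≡ 26/13 mod 59. 13⁻¹ ≡ 50 (mod 59), so λ ≡ 2.
  x = λ² - 41 - 54 = 4 - 95 ≡ 27; y = λ·(41 - 27) - 37 ≡ 50. → (27, 50)
8Q: (27, 50) + (54, 4). λ = (4 - 50)/(54 - 27) ≡ 13/27 mod 59. 27⁻¹ ≡ 35 (mod 59) since 27·35 = 945 ≡ 1, so λ ≡ 42.
  x = λ² - 27 - 54 = 1764 - 81 ≡ 31; y = λ·(27 - 31) - 50 ≡ 18. → (31, 18)
9Q: (31, 18) + (54, 4). λ = (4 - 18)/(54 - 31) ≡ 45/23 mod 59. 23⁻¹ ≡ 18 (mod 59), so λ ≡ 43.
  x = λ² - 31 - 54 = 1849 - 85 ≡ 53; y = λ·(31 - 53) - 18 ≡ 39. → (53, 39)
10Q: (53, 39) + (54, 4). λ = (4 - 39)/(54 - 53) ≡ 24/1 mod 59. 1⁻¹ ≡ 1 (mod 59), so λ ≡ 24.
  x = λ² - 53 - 54 = 576 - 107 ≡ 56; y = λ·(53 - 56) - 39 ≡ 7. → (56, 7)
11Q: (56, 7) + (54, 4). λ = (4 - 7)/(54 - 56) ≡ 56/57 mod 59. 57⁻¹ ≡ 29 (mod 59), so λ ≡ 31.
  x = λ² - 56 - 54 = 961 - 110 ≡ 25; y = λ·(56 - 25) - 7 ≡ 10. → (25, 10)

(25, 10)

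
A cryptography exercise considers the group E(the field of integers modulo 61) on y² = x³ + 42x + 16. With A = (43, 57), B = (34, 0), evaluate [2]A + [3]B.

First 2A:
Repeated addition: build up to 2A.
2A: tangent at (43, 57): λ = (3·43² + 42)/(2·57) ≡ 38/53. 53⁻¹ ≡ 38 (mod 61), so λ ≡ 38·38 ≡ 41.
  x = λ² - 43 - 43 = 1681 - 86 ≡ 9; y = λ·(43 - 9) - 57 ≡ 56. → (9, 56)
2A = (9, 56).
Next 3B:
Repeated addition: build up to 3B.
2B: (34, 0) + (34, 0): same x and y₁ ≡ -y₂, so the sum is ∞.
3B: ∞ + (34, 0) = (34, 0) (identity).
3B = (34, 0).
Finally 2A + 3B:
(9, 56) + (34, 0). λ = (0 - 56)/(34 - 9) ≡ 5/25 mod 61. 25⁻¹ ≡ 22 (mod 61) since 25·22 = 550 ≡ 1, so λ ≡ 49.
  x = λ² - 9 - 34 = 2401 - 43 ≡ 40; y = λ·(9 - 40) - 56 ≡ 11. → (40, 11)

(40, 11)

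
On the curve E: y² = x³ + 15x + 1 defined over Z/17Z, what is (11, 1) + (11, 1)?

(16, 6)

tangent at (11, 1): λ = (3·11² + 15)/(2·1) ≡ 4/2. 2⁻¹ ≡ 9 (mod 17), so λ ≡ 4·9 ≡ 2.
  x = λ² - 11 - 11 = 4 - 22 ≡ 16; y = λ·(11 - 16) - 1 ≡ 6. → (16, 6)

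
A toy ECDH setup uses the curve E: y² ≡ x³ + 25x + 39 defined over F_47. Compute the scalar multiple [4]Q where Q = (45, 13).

(28, 32)

Repeated addition: build up to 4Q.
2Q: tangent at (45, 13): λ = (3·45² + 25)/(2·13) ≡ 37/26. 26⁻¹ ≡ 38 (mod 47), so λ ≡ 37·38 ≡ 43.
  x = λ² - 45 - 45 = 1849 - 90 ≡ 20; y = λ·(45 - 20) - 13 ≡ 28. → (20, 28)
3Q: (20, 28) + (45, 13). λ = (13 - 28)/(45 - 20) ≡ 32/25 mod 47. 25⁻¹ ≡ 32 (mod 47) since 25·32 = 800 ≡ 1, so λ ≡ 37.
  x = λ² - 20 - 45 = 1369 - 65 ≡ 35; y = λ·(20 - 35) - 28 ≡ 28. → (35, 28)
4Q: (35, 28) + (45, 13). λ = (13 - 28)/(45 - 35) ≡ 32/10 mod 47. 10⁻¹ ≡ 33 (mod 47), so λ ≡ 22.
  x = λ² - 35 - 45 = 484 - 80 ≡ 28; y = λ·(35 - 28) - 28 ≡ 32. → (28, 32)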